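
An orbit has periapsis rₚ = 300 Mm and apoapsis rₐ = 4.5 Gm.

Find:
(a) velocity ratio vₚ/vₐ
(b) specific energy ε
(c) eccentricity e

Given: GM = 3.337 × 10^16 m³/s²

Convert to SI: rₚ = 300 Mm = 3e+08 m; rₐ = 4.5 Gm = 4.5e+09 m.
(a) Conservation of angular momentum (rₚvₚ = rₐvₐ) gives vₚ/vₐ = rₐ/rₚ = 4.5e+09/3e+08 ≈ 15
(b) With a = (rₚ + rₐ)/2 = 2.4e+09 m, ε = −GM/(2a) = −3.337e+16/(2 · 2.4e+09) J/kg ≈ -6.952e+06 J/kg
(c) e = (rₐ − rₚ)/(rₐ + rₚ) = (4.5e+09 − 3e+08)/(4.5e+09 + 3e+08) ≈ 0.875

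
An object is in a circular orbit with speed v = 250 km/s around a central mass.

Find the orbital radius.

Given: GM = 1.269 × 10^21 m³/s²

Convert to SI: v = 250 km/s = 250000 m/s.
For a circular orbit, v² = GM / r, so r = GM / v².
r = 1.269e+21 / (250000)² m ≈ 2.03e+10 m = 20.3 Gm.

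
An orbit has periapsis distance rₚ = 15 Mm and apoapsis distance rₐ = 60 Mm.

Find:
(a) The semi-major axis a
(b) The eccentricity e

Convert to SI: rₚ = 15 Mm = 1.5e+07 m; rₐ = 60 Mm = 6e+07 m.
(a) a = (rₚ + rₐ) / 2 = (1.5e+07 + 6e+07) / 2 ≈ 3.75e+07 m = 37.5 Mm.
(b) e = (rₐ − rₚ) / (rₐ + rₚ) = (6e+07 − 1.5e+07) / (6e+07 + 1.5e+07) ≈ 0.6.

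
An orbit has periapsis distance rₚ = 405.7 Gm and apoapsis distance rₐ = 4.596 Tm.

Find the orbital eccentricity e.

Convert to SI: rₚ = 405.7 Gm = 4.057e+11 m; rₐ = 4.596 Tm = 4.596e+12 m.
e = (rₐ − rₚ) / (rₐ + rₚ).
e = (4.596e+12 − 4.057e+11) / (4.596e+12 + 4.057e+11) = 4.1903e+12 / 5.0017e+12 ≈ 0.8378.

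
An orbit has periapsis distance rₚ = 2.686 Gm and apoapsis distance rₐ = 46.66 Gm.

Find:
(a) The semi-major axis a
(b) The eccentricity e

Convert to SI: rₚ = 2.686 Gm = 2.686e+09 m; rₐ = 46.66 Gm = 4.666e+10 m.
(a) a = (rₚ + rₐ) / 2 = (2.686e+09 + 4.666e+10) / 2 ≈ 2.467e+10 m = 24.67 Gm.
(b) e = (rₐ − rₚ) / (rₐ + rₚ) = (4.666e+10 − 2.686e+09) / (4.666e+10 + 2.686e+09) ≈ 0.8911.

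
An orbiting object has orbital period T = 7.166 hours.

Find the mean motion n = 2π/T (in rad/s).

Convert to SI: T = 7.166 hours = 25797.6 s.
n = 2π / T.
n = 2π / 25797.6 s ≈ 0.0002436 rad/s.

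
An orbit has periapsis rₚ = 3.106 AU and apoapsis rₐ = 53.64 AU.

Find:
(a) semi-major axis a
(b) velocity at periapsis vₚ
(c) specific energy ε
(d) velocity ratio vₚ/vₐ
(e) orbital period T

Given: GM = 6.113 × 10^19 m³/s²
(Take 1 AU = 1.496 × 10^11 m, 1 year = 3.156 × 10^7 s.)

Convert to SI: rₚ = 3.106 AU = 4.64658e+11 m; rₐ = 53.64 AU = 8.02454e+12 m.
(a) a = (rₚ + rₐ)/2 = (4.64658e+11 + 8.02454e+12)/2 ≈ 4.245e+12 m
(b) With a = (rₚ + rₐ)/2 = 4.2446e+12 m, vₚ = √(GM (2/rₚ − 1/a)) = √(6.113e+19 · (2/4.64658e+11 − 1/4.2446e+12)) m/s ≈ 1.577e+04 m/s
(c) With a = (rₚ + rₐ)/2 = 4.2446e+12 m, ε = −GM/(2a) = −6.113e+19/(2 · 4.2446e+12) J/kg ≈ -7.201e+06 J/kg
(d) Conservation of angular momentum (rₚvₚ = rₐvₐ) gives vₚ/vₐ = rₐ/rₚ = 8.02454e+12/4.64658e+11 ≈ 17.27
(e) With a = (rₚ + rₐ)/2 = 4.2446e+12 m, T = 2π √(a³/GM) = 2π √((4.2446e+12)³/6.113e+19) s ≈ 7.028e+09 s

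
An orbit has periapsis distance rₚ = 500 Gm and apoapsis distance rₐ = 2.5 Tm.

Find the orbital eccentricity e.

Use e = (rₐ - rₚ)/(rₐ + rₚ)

Convert to SI: rₚ = 500 Gm = 5e+11 m; rₐ = 2.5 Tm = 2.5e+12 m.
e = (rₐ − rₚ) / (rₐ + rₚ).
e = (2.5e+12 − 5e+11) / (2.5e+12 + 5e+11) = 2e+12 / 3e+12 ≈ 0.6667.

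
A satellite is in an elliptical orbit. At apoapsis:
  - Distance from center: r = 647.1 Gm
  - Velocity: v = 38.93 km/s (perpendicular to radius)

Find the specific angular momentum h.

Convert to SI: r = 647.1 Gm = 6.471e+11 m; v = 38.93 km/s = 38930 m/s.
With v perpendicular to r, h = r · v.
h = 6.471e+11 · 38930 m²/s ≈ 2.519e+16 m²/s.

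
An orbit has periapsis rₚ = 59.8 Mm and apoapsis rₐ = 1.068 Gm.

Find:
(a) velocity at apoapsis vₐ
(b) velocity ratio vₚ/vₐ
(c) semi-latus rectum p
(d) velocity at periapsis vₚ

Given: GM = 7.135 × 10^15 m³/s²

Convert to SI: rₚ = 59.8 Mm = 5.98e+07 m; rₐ = 1.068 Gm = 1.068e+09 m.
(a) With a = (rₚ + rₐ)/2 = 5.639e+08 m, vₐ = √(GM (2/rₐ − 1/a)) = √(7.135e+15 · (2/1.068e+09 − 1/5.639e+08)) m/s ≈ 841.7 m/s
(b) Conservation of angular momentum (rₚvₚ = rₐvₐ) gives vₚ/vₐ = rₐ/rₚ = 1.068e+09/5.98e+07 ≈ 17.86
(c) From a = (rₚ + rₐ)/2 = 5.639e+08 m and e = (rₐ − rₚ)/(rₐ + rₚ) = 0.893953, p = a(1 − e²) = 5.639e+08 · (1 − (0.893953)²) ≈ 1.133e+08 m
(d) With a = (rₚ + rₐ)/2 = 5.639e+08 m, vₚ = √(GM (2/rₚ − 1/a)) = √(7.135e+15 · (2/5.98e+07 − 1/5.639e+08)) m/s ≈ 1.503e+04 m/s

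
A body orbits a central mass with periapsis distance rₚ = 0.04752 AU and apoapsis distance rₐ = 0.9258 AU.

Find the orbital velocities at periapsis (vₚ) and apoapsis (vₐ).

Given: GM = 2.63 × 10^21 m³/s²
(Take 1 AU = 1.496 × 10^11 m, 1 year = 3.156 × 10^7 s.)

Convert to SI: rₚ = 0.04752 AU = 7.10899e+09 m; rₐ = 0.9258 AU = 1.385e+11 m.
Use the vis-viva equation v² = GM(2/r − 1/a) with a = (rₚ + rₐ)/2 = (7.10899e+09 + 1.385e+11)/2 = 7.28043e+10 m.
vₚ = √(GM · (2/rₚ − 1/a)) = √(2.63e+21 · (2/7.10899e+09 − 1/7.28043e+10)) m/s ≈ 8.389e+05 m/s = 177 AU/year.
vₐ = √(GM · (2/rₐ − 1/a)) = √(2.63e+21 · (2/1.385e+11 − 1/7.28043e+10)) m/s ≈ 4.306e+04 m/s = 9.084 AU/year.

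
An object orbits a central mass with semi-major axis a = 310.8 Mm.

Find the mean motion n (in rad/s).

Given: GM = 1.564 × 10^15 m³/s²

Convert to SI: a = 310.8 Mm = 3.108e+08 m.
n = √(GM / a³).
n = √(1.564e+15 / (3.108e+08)³) rad/s ≈ 7.218e-06 rad/s.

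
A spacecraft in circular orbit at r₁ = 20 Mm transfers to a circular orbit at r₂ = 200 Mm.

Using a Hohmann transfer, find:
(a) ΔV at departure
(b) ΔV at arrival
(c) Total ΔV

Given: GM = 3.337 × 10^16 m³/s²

Convert to SI: r₁ = 20 Mm = 2e+07 m; r₂ = 200 Mm = 2e+08 m.
Transfer semi-major axis: a_t = (r₁ + r₂)/2 = (2e+07 + 2e+08)/2 = 1.1e+08 m.
Circular speeds: v₁ = √(GM/r₁) = 40847.3 m/s, v₂ = √(GM/r₂) = 12917 m/s.
Transfer speeds (vis-viva v² = GM(2/r − 1/a_t)): v₁ᵗ = 55078.5 m/s, v₂ᵗ = 5507.85 m/s.
(a) ΔV₁ = |v₁ᵗ − v₁| ≈ 1.423e+04 m/s = 14.23 km/s.
(b) ΔV₂ = |v₂ − v₂ᵗ| ≈ 7409 m/s = 7.409 km/s.
(c) ΔV_total = ΔV₁ + ΔV₂ ≈ 2.164e+04 m/s = 21.64 km/s.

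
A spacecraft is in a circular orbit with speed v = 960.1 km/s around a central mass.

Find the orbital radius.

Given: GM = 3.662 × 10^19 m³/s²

Convert to SI: v = 960.1 km/s = 960100 m/s.
For a circular orbit, v² = GM / r, so r = GM / v².
r = 3.662e+19 / (960100)² m ≈ 3.973e+07 m = 3.973 × 10^7 m.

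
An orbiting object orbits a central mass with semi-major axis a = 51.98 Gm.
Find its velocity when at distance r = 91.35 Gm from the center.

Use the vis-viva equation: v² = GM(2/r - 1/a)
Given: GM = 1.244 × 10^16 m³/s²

Convert to SI: a = 51.98 Gm = 5.198e+10 m; r = 91.35 Gm = 9.135e+10 m.
Vis-viva: v = √(GM · (2/r − 1/a)).
2/r − 1/a = 2/9.135e+10 − 1/5.198e+10 = 2.65565e-12 m⁻¹.
v = √(1.244e+16 · 2.65565e-12) m/s ≈ 181.8 m/s = 181.8 m/s.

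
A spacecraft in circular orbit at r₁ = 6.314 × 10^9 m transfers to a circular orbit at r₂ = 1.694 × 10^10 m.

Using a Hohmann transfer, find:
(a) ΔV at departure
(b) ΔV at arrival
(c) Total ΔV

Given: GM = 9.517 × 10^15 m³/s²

Transfer semi-major axis: a_t = (r₁ + r₂)/2 = (6.314e+09 + 1.694e+10)/2 = 1.1627e+10 m.
Circular speeds: v₁ = √(GM/r₁) = 1227.72 m/s, v₂ = √(GM/r₂) = 749.537 m/s.
Transfer speeds (vis-viva v² = GM(2/r − 1/a_t)): v₁ᵗ = 1481.91 m/s, v₂ᵗ = 552.347 m/s.
(a) ΔV₁ = |v₁ᵗ − v₁| ≈ 254.2 m/s = 254.2 m/s.
(b) ΔV₂ = |v₂ − v₂ᵗ| ≈ 197.2 m/s = 197.2 m/s.
(c) ΔV_total = ΔV₁ + ΔV₂ ≈ 451.4 m/s = 451.4 m/s.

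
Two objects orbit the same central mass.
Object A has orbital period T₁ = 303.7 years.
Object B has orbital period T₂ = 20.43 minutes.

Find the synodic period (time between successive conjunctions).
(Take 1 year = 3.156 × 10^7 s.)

Convert to SI: T₁ = 303.7 years = 9.58477e+09 s; T₂ = 20.43 minutes = 1225.8 s.
T_syn = |T₁ · T₂ / (T₁ − T₂)|.
T_syn = |9.58477e+09 · 1225.8 / (9.58477e+09 − 1225.8)| s ≈ 1226 s = 20.43 minutes.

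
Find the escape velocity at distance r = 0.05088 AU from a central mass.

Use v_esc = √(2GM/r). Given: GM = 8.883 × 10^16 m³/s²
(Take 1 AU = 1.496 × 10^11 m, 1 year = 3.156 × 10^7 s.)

Convert to SI: r = 0.05088 AU = 7.61165e+09 m.
Escape velocity comes from setting total energy to zero: ½v² − GM/r = 0 ⇒ v_esc = √(2GM / r).
v_esc = √(2 · 8.883e+16 / 7.61165e+09) m/s ≈ 4831 m/s = 1.019 AU/year.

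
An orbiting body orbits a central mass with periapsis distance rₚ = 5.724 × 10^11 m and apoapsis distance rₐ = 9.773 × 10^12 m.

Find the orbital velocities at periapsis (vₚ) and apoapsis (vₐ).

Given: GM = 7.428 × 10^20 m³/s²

Use the vis-viva equation v² = GM(2/r − 1/a) with a = (rₚ + rₐ)/2 = (5.724e+11 + 9.773e+12)/2 = 5.1727e+12 m.
vₚ = √(GM · (2/rₚ − 1/a)) = √(7.428e+20 · (2/5.724e+11 − 1/5.1727e+12)) m/s ≈ 4.952e+04 m/s = 49.52 km/s.
vₐ = √(GM · (2/rₐ − 1/a)) = √(7.428e+20 · (2/9.773e+12 − 1/5.1727e+12)) m/s ≈ 2900 m/s = 2.9 km/s.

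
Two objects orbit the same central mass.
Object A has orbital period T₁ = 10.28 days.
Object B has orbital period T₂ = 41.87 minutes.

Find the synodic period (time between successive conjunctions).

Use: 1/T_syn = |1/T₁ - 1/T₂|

Convert to SI: T₁ = 10.28 days = 888192 s; T₂ = 41.87 minutes = 2512.2 s.
T_syn = |T₁ · T₂ / (T₁ − T₂)|.
T_syn = |888192 · 2512.2 / (888192 − 2512.2)| s ≈ 2519 s = 41.99 minutes.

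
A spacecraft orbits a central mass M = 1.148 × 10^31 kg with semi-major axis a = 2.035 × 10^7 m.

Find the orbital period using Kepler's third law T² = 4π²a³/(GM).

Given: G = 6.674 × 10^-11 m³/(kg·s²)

GM = G · M = 6.674e-11 · 1.148e+31 = 7.66175e+20 m³/s².
Kepler's third law: T = 2π √(a³ / GM).
Substituting a = 2.035e+07 m and GM = 7.66175e+20 m³/s²:
T = 2π √((2.035e+07)³ / 7.66175e+20) s
T ≈ 20.84 s = 20.84 seconds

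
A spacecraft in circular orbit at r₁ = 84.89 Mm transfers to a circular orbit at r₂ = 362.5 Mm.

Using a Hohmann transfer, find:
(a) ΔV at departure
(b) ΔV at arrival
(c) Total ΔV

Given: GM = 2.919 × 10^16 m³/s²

Convert to SI: r₁ = 84.89 Mm = 8.489e+07 m; r₂ = 362.5 Mm = 3.625e+08 m.
Transfer semi-major axis: a_t = (r₁ + r₂)/2 = (8.489e+07 + 3.625e+08)/2 = 2.23695e+08 m.
Circular speeds: v₁ = √(GM/r₁) = 18543.4 m/s, v₂ = √(GM/r₂) = 8973.52 m/s.
Transfer speeds (vis-viva v² = GM(2/r − 1/a_t)): v₁ᵗ = 23605.6 m/s, v₂ᵗ = 5527.94 m/s.
(a) ΔV₁ = |v₁ᵗ − v₁| ≈ 5062 m/s = 5.062 km/s.
(b) ΔV₂ = |v₂ − v₂ᵗ| ≈ 3446 m/s = 3.446 km/s.
(c) ΔV_total = ΔV₁ + ΔV₂ ≈ 8508 m/s = 8.508 km/s.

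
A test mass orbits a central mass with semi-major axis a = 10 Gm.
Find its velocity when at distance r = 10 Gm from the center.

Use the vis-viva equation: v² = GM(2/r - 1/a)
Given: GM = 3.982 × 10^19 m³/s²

Convert to SI: a = 10 Gm = 1e+10 m; r = 10 Gm = 1e+10 m.
Vis-viva: v = √(GM · (2/r − 1/a)).
2/r − 1/a = 2/1e+10 − 1/1e+10 = 1e-10 m⁻¹.
v = √(3.982e+19 · 1e-10) m/s ≈ 6.31e+04 m/s = 63.1 km/s.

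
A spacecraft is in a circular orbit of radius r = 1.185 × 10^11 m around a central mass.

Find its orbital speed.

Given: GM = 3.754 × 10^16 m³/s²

For a circular orbit, gravity supplies the centripetal force, so v = √(GM / r).
v = √(3.754e+16 / 1.185e+11) m/s ≈ 562.8 m/s = 562.8 m/s.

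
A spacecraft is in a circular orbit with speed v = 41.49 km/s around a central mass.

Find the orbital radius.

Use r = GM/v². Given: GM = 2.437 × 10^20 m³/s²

Convert to SI: v = 41.49 km/s = 41490 m/s.
For a circular orbit, v² = GM / r, so r = GM / v².
r = 2.437e+20 / (41490)² m ≈ 1.416e+11 m = 1.416 × 10^11 m.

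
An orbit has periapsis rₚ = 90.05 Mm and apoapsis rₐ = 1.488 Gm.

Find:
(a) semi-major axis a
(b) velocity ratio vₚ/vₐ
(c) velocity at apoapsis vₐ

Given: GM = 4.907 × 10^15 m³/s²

Convert to SI: rₚ = 90.05 Mm = 9.005e+07 m; rₐ = 1.488 Gm = 1.488e+09 m.
(a) a = (rₚ + rₐ)/2 = (9.005e+07 + 1.488e+09)/2 ≈ 7.89e+08 m
(b) Conservation of angular momentum (rₚvₚ = rₐvₐ) gives vₚ/vₐ = rₐ/rₚ = 1.488e+09/9.005e+07 ≈ 16.52
(c) With a = (rₚ + rₐ)/2 = 7.89025e+08 m, vₐ = √(GM (2/rₐ − 1/a)) = √(4.907e+15 · (2/1.488e+09 − 1/7.89025e+08)) m/s ≈ 613.5 m/s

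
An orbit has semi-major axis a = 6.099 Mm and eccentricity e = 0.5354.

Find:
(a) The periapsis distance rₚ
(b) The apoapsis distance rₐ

Convert to SI: a = 6.099 Mm = 6.099e+06 m.
(a) rₚ = a(1 − e) = 6.099e+06 · (1 − 0.5354) = 6.099e+06 · 0.4646 ≈ 2.834e+06 m = 2.834 Mm.
(b) rₐ = a(1 + e) = 6.099e+06 · (1 + 0.5354) = 6.099e+06 · 1.5354 ≈ 9.364e+06 m = 9.364 Mm.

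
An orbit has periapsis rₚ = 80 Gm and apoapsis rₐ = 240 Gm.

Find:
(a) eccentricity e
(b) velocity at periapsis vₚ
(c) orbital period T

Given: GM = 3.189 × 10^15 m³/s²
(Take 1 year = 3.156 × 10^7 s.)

Convert to SI: rₚ = 80 Gm = 8e+10 m; rₐ = 240 Gm = 2.4e+11 m.
(a) e = (rₐ − rₚ)/(rₐ + rₚ) = (2.4e+11 − 8e+10)/(2.4e+11 + 8e+10) ≈ 0.5
(b) With a = (rₚ + rₐ)/2 = 1.6e+11 m, vₚ = √(GM (2/rₚ − 1/a)) = √(3.189e+15 · (2/8e+10 − 1/1.6e+11)) m/s ≈ 244.5 m/s
(c) With a = (rₚ + rₐ)/2 = 1.6e+11 m, T = 2π √(a³/GM) = 2π √((1.6e+11)³/3.189e+15) s ≈ 7.121e+09 s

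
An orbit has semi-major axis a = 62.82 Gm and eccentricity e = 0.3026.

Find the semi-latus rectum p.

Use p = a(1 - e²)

Convert to SI: a = 62.82 Gm = 6.282e+10 m.
p = a (1 − e²).
p = 6.282e+10 · (1 − (0.3026)²) = 6.282e+10 · 0.908433 ≈ 5.707e+10 m = 57.07 Gm.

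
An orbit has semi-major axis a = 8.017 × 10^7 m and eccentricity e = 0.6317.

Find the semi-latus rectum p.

p = a (1 − e²).
p = 8.017e+07 · (1 − (0.6317)²) = 8.017e+07 · 0.600955 ≈ 4.818e+07 m = 4.818 × 10^7 m.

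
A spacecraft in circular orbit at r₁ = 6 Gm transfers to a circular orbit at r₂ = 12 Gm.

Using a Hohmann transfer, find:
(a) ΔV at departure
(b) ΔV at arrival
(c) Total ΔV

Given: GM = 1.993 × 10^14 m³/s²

Convert to SI: r₁ = 6 Gm = 6e+09 m; r₂ = 12 Gm = 1.2e+10 m.
Transfer semi-major axis: a_t = (r₁ + r₂)/2 = (6e+09 + 1.2e+10)/2 = 9e+09 m.
Circular speeds: v₁ = √(GM/r₁) = 182.254 m/s, v₂ = √(GM/r₂) = 128.873 m/s.
Transfer speeds (vis-viva v² = GM(2/r − 1/a_t)): v₁ᵗ = 210.449 m/s, v₂ᵗ = 105.225 m/s.
(a) ΔV₁ = |v₁ᵗ − v₁| ≈ 28.19 m/s = 28.19 m/s.
(b) ΔV₂ = |v₂ − v₂ᵗ| ≈ 23.65 m/s = 23.65 m/s.
(c) ΔV_total = ΔV₁ + ΔV₂ ≈ 51.84 m/s = 51.84 m/s.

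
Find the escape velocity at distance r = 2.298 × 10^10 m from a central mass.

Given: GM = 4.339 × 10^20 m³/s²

Escape velocity comes from setting total energy to zero: ½v² − GM/r = 0 ⇒ v_esc = √(2GM / r).
v_esc = √(2 · 4.339e+20 / 2.298e+10) m/s ≈ 1.943e+05 m/s = 194.3 km/s.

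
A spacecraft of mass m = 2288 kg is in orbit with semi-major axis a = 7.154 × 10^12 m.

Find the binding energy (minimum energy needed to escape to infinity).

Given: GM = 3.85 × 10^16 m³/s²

Total orbital energy is E = −GMm/(2a); binding energy is E_bind = −E = GMm/(2a).
E_bind = 3.85e+16 · 2288 / (2 · 7.154e+12) J ≈ 6.157e+06 J = 6.157 MJ.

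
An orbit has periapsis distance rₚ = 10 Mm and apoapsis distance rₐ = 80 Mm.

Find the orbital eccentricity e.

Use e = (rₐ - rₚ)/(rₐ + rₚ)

Convert to SI: rₚ = 10 Mm = 1e+07 m; rₐ = 80 Mm = 8e+07 m.
e = (rₐ − rₚ) / (rₐ + rₚ).
e = (8e+07 − 1e+07) / (8e+07 + 1e+07) = 7e+07 / 9e+07 ≈ 0.7778.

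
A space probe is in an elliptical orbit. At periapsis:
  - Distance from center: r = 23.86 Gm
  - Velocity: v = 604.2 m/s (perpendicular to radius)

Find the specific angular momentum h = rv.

Convert to SI: r = 23.86 Gm = 2.386e+10 m.
With v perpendicular to r, h = r · v.
h = 2.386e+10 · 604.2 m²/s ≈ 1.442e+13 m²/s.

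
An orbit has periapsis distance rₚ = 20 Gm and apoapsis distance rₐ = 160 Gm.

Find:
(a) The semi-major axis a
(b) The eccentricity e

Convert to SI: rₚ = 20 Gm = 2e+10 m; rₐ = 160 Gm = 1.6e+11 m.
(a) a = (rₚ + rₐ) / 2 = (2e+10 + 1.6e+11) / 2 ≈ 9e+10 m = 90 Gm.
(b) e = (rₐ − rₚ) / (rₐ + rₚ) = (1.6e+11 − 2e+10) / (1.6e+11 + 2e+10) ≈ 0.7778.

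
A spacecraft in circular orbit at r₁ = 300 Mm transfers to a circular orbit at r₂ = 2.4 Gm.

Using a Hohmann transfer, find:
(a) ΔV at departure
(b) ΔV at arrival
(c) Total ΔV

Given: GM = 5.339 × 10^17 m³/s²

Convert to SI: r₁ = 300 Mm = 3e+08 m; r₂ = 2.4 Gm = 2.4e+09 m.
Transfer semi-major axis: a_t = (r₁ + r₂)/2 = (3e+08 + 2.4e+09)/2 = 1.35e+09 m.
Circular speeds: v₁ = √(GM/r₁) = 42186.1 m/s, v₂ = √(GM/r₂) = 14915 m/s.
Transfer speeds (vis-viva v² = GM(2/r − 1/a_t)): v₁ᵗ = 56248.1 m/s, v₂ᵗ = 7031.02 m/s.
(a) ΔV₁ = |v₁ᵗ − v₁| ≈ 1.406e+04 m/s = 14.06 km/s.
(b) ΔV₂ = |v₂ − v₂ᵗ| ≈ 7884 m/s = 7.884 km/s.
(c) ΔV_total = ΔV₁ + ΔV₂ ≈ 2.195e+04 m/s = 21.95 km/s.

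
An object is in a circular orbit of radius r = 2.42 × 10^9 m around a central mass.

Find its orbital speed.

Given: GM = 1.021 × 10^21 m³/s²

For a circular orbit, gravity supplies the centripetal force, so v = √(GM / r).
v = √(1.021e+21 / 2.42e+09) m/s ≈ 6.495e+05 m/s = 649.5 km/s.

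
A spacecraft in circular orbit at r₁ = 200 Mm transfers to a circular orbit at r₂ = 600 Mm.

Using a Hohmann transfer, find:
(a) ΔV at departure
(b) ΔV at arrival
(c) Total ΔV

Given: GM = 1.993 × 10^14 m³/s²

Convert to SI: r₁ = 200 Mm = 2e+08 m; r₂ = 600 Mm = 6e+08 m.
Transfer semi-major axis: a_t = (r₁ + r₂)/2 = (2e+08 + 6e+08)/2 = 4e+08 m.
Circular speeds: v₁ = √(GM/r₁) = 998.248 m/s, v₂ = √(GM/r₂) = 576.339 m/s.
Transfer speeds (vis-viva v² = GM(2/r − 1/a_t)): v₁ᵗ = 1222.6 m/s, v₂ᵗ = 407.533 m/s.
(a) ΔV₁ = |v₁ᵗ − v₁| ≈ 224.4 m/s = 224.4 m/s.
(b) ΔV₂ = |v₂ − v₂ᵗ| ≈ 168.8 m/s = 168.8 m/s.
(c) ΔV_total = ΔV₁ + ΔV₂ ≈ 393.2 m/s = 393.2 m/s.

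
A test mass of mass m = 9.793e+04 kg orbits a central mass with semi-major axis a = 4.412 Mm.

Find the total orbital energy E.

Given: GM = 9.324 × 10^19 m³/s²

Convert to SI: a = 4.412 Mm = 4.412e+06 m.
E = −GMm / (2a).
E = −9.324e+19 · 9.793e+04 / (2 · 4.412e+06) J ≈ -1.035e+18 J = -1.035 EJ.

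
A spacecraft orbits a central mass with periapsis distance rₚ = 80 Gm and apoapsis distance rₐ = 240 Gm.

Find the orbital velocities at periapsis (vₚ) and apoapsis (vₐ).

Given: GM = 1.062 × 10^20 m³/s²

Convert to SI: rₚ = 80 Gm = 8e+10 m; rₐ = 240 Gm = 2.4e+11 m.
Use the vis-viva equation v² = GM(2/r − 1/a) with a = (rₚ + rₐ)/2 = (8e+10 + 2.4e+11)/2 = 1.6e+11 m.
vₚ = √(GM · (2/rₚ − 1/a)) = √(1.062e+20 · (2/8e+10 − 1/1.6e+11)) m/s ≈ 4.462e+04 m/s = 44.62 km/s.
vₐ = √(GM · (2/rₐ − 1/a)) = √(1.062e+20 · (2/2.4e+11 − 1/1.6e+11)) m/s ≈ 1.487e+04 m/s = 14.87 km/s.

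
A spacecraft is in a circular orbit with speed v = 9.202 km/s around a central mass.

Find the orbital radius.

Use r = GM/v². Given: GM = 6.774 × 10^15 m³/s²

Convert to SI: v = 9.202 km/s = 9202 m/s.
For a circular orbit, v² = GM / r, so r = GM / v².
r = 6.774e+15 / (9202)² m ≈ 8e+07 m = 80 Mm.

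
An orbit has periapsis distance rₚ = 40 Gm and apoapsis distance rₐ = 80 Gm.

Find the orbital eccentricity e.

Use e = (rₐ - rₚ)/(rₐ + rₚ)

Convert to SI: rₚ = 40 Gm = 4e+10 m; rₐ = 80 Gm = 8e+10 m.
e = (rₐ − rₚ) / (rₐ + rₚ).
e = (8e+10 − 4e+10) / (8e+10 + 4e+10) = 4e+10 / 1.2e+11 ≈ 0.3333.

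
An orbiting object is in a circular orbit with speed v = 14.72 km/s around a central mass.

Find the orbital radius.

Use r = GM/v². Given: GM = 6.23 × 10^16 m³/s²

Convert to SI: v = 14.72 km/s = 14720 m/s.
For a circular orbit, v² = GM / r, so r = GM / v².
r = 6.23e+16 / (14720)² m ≈ 2.875e+08 m = 287.5 Mm.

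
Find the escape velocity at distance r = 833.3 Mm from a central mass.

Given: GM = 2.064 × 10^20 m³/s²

Convert to SI: r = 833.3 Mm = 8.333e+08 m.
Escape velocity comes from setting total energy to zero: ½v² − GM/r = 0 ⇒ v_esc = √(2GM / r).
v_esc = √(2 · 2.064e+20 / 8.333e+08) m/s ≈ 7.038e+05 m/s = 703.8 km/s.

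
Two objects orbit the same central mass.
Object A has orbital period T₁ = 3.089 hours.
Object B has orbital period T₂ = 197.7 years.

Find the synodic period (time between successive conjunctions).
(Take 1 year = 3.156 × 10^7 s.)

Convert to SI: T₁ = 3.089 hours = 11120.4 s; T₂ = 197.7 years = 6.23941e+09 s.
T_syn = |T₁ · T₂ / (T₁ − T₂)|.
T_syn = |11120.4 · 6.23941e+09 / (11120.4 − 6.23941e+09)| s ≈ 1.112e+04 s = 3.089 hours.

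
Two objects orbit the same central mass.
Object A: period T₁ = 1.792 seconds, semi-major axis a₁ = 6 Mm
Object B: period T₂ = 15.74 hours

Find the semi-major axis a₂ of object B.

Convert to SI: a₁ = 6 Mm = 6e+06 m; T₂ = 15.74 hours = 56664 s.
Kepler's third law: (T₁/T₂)² = (a₁/a₂)³ ⇒ a₂ = a₁ · (T₂/T₁)^(2/3).
T₂/T₁ = 56664 / 1.792 = 31620.5.
a₂ = 6e+06 · (31620.5)^(2/3) m ≈ 6e+09 m = 6 Gm.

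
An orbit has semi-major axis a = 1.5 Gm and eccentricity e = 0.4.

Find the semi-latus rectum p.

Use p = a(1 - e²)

Convert to SI: a = 1.5 Gm = 1.5e+09 m.
p = a (1 − e²).
p = 1.5e+09 · (1 − (0.4)²) = 1.5e+09 · 0.84 ≈ 1.26e+09 m = 1.26 Gm.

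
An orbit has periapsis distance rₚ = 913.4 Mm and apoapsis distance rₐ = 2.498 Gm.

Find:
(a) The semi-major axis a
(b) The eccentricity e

Convert to SI: rₚ = 913.4 Mm = 9.134e+08 m; rₐ = 2.498 Gm = 2.498e+09 m.
(a) a = (rₚ + rₐ) / 2 = (9.134e+08 + 2.498e+09) / 2 ≈ 1.706e+09 m = 1.706 Gm.
(b) e = (rₐ − rₚ) / (rₐ + rₚ) = (2.498e+09 − 9.134e+08) / (2.498e+09 + 9.134e+08) ≈ 0.4645.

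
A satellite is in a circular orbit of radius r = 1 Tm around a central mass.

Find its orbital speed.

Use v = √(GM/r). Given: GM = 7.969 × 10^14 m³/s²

Convert to SI: r = 1 Tm = 1e+12 m.
For a circular orbit, gravity supplies the centripetal force, so v = √(GM / r).
v = √(7.969e+14 / 1e+12) m/s ≈ 28.23 m/s = 28.23 m/s.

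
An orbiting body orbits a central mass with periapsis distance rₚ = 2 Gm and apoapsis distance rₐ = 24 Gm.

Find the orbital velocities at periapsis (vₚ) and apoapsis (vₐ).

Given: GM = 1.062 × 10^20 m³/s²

Convert to SI: rₚ = 2 Gm = 2e+09 m; rₐ = 24 Gm = 2.4e+10 m.
Use the vis-viva equation v² = GM(2/r − 1/a) with a = (rₚ + rₐ)/2 = (2e+09 + 2.4e+10)/2 = 1.3e+10 m.
vₚ = √(GM · (2/rₚ − 1/a)) = √(1.062e+20 · (2/2e+09 − 1/1.3e+10)) m/s ≈ 3.131e+05 m/s = 313.1 km/s.
vₐ = √(GM · (2/rₐ − 1/a)) = √(1.062e+20 · (2/2.4e+10 − 1/1.3e+10)) m/s ≈ 2.609e+04 m/s = 26.09 km/s.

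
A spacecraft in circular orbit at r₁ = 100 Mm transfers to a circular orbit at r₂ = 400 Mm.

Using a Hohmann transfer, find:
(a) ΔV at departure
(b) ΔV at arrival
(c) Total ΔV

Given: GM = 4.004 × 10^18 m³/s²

Convert to SI: r₁ = 100 Mm = 1e+08 m; r₂ = 400 Mm = 4e+08 m.
Transfer semi-major axis: a_t = (r₁ + r₂)/2 = (1e+08 + 4e+08)/2 = 2.5e+08 m.
Circular speeds: v₁ = √(GM/r₁) = 200100 m/s, v₂ = √(GM/r₂) = 100050 m/s.
Transfer speeds (vis-viva v² = GM(2/r − 1/a_t)): v₁ᵗ = 253109 m/s, v₂ᵗ = 63277.2 m/s.
(a) ΔV₁ = |v₁ᵗ − v₁| ≈ 5.301e+04 m/s = 53.01 km/s.
(b) ΔV₂ = |v₂ − v₂ᵗ| ≈ 3.677e+04 m/s = 36.77 km/s.
(c) ΔV_total = ΔV₁ + ΔV₂ ≈ 8.978e+04 m/s = 89.78 km/s.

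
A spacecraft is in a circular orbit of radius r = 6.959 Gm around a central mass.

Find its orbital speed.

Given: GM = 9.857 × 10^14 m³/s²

Convert to SI: r = 6.959 Gm = 6.959e+09 m.
For a circular orbit, gravity supplies the centripetal force, so v = √(GM / r).
v = √(9.857e+14 / 6.959e+09) m/s ≈ 376.4 m/s = 376.4 m/s.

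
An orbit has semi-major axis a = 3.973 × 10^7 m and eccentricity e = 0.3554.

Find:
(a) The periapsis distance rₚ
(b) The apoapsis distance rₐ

(a) rₚ = a(1 − e) = 3.973e+07 · (1 − 0.3554) = 3.973e+07 · 0.6446 ≈ 2.561e+07 m = 2.561 × 10^7 m.
(b) rₐ = a(1 + e) = 3.973e+07 · (1 + 0.3554) = 3.973e+07 · 1.3554 ≈ 5.385e+07 m = 5.385 × 10^7 m.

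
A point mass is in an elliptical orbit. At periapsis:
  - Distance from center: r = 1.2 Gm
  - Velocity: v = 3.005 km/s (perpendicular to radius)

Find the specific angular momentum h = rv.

Convert to SI: r = 1.2 Gm = 1.2e+09 m; v = 3.005 km/s = 3005 m/s.
With v perpendicular to r, h = r · v.
h = 1.2e+09 · 3005 m²/s ≈ 3.606e+12 m²/s.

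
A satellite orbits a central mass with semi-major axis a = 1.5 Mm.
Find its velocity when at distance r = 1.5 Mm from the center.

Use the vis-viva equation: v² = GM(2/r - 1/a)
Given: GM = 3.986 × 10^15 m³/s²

Convert to SI: a = 1.5 Mm = 1.5e+06 m; r = 1.5 Mm = 1.5e+06 m.
Vis-viva: v = √(GM · (2/r − 1/a)).
2/r − 1/a = 2/1.5e+06 − 1/1.5e+06 = 6.66667e-07 m⁻¹.
v = √(3.986e+15 · 6.66667e-07) m/s ≈ 5.155e+04 m/s = 51.55 km/s.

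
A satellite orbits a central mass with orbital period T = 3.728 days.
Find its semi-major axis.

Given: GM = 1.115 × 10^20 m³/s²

Convert to SI: T = 3.728 days = 322099 s.
Invert Kepler's third law: a = (GM · T² / (4π²))^(1/3).
Substituting T = 322099 s and GM = 1.115e+20 m³/s²:
a = (1.115e+20 · (322099)² / (4π²))^(1/3) m
a ≈ 6.642e+09 m = 6.642 Gm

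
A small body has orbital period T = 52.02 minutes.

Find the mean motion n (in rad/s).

Convert to SI: T = 52.02 minutes = 3121.2 s.
n = 2π / T.
n = 2π / 3121.2 s ≈ 0.002013 rad/s.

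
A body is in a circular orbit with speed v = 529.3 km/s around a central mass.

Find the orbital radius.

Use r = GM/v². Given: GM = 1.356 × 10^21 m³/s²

Convert to SI: v = 529.3 km/s = 529300 m/s.
For a circular orbit, v² = GM / r, so r = GM / v².
r = 1.356e+21 / (529300)² m ≈ 4.84e+09 m = 4.84 Gm.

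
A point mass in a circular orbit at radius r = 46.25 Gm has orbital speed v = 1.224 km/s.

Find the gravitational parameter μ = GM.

Convert to SI: r = 46.25 Gm = 4.625e+10 m; v = 1.224 km/s = 1224 m/s.
For a circular orbit v² = GM/r, so GM = v² · r.
GM = (1224)² · 4.625e+10 m³/s² ≈ 6.929e+16 m³/s² = 6.929 × 10^16 m³/s².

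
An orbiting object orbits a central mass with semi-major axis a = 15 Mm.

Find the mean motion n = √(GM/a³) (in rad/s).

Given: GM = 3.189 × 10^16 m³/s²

Convert to SI: a = 15 Mm = 1.5e+07 m.
n = √(GM / a³).
n = √(3.189e+16 / (1.5e+07)³) rad/s ≈ 0.003074 rad/s.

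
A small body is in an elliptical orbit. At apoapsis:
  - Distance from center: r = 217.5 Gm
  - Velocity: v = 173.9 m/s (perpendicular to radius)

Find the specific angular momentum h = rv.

Convert to SI: r = 217.5 Gm = 2.175e+11 m.
With v perpendicular to r, h = r · v.
h = 2.175e+11 · 173.9 m²/s ≈ 3.782e+13 m²/s.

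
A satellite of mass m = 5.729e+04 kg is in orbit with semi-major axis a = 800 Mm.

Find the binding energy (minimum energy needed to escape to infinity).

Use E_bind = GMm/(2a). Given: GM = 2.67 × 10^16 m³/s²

Convert to SI: a = 800 Mm = 8e+08 m.
Total orbital energy is E = −GMm/(2a); binding energy is E_bind = −E = GMm/(2a).
E_bind = 2.67e+16 · 5.729e+04 / (2 · 8e+08) J ≈ 9.56e+11 J = 956 GJ.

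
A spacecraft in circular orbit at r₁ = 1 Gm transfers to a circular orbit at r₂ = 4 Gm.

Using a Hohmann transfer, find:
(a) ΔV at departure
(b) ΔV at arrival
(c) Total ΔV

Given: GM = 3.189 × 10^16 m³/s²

Convert to SI: r₁ = 1 Gm = 1e+09 m; r₂ = 4 Gm = 4e+09 m.
Transfer semi-major axis: a_t = (r₁ + r₂)/2 = (1e+09 + 4e+09)/2 = 2.5e+09 m.
Circular speeds: v₁ = √(GM/r₁) = 5647.12 m/s, v₂ = √(GM/r₂) = 2823.56 m/s.
Transfer speeds (vis-viva v² = GM(2/r − 1/a_t)): v₁ᵗ = 7143.11 m/s, v₂ᵗ = 1785.78 m/s.
(a) ΔV₁ = |v₁ᵗ − v₁| ≈ 1496 m/s = 1.496 km/s.
(b) ΔV₂ = |v₂ − v₂ᵗ| ≈ 1038 m/s = 1.038 km/s.
(c) ΔV_total = ΔV₁ + ΔV₂ ≈ 2534 m/s = 2.534 km/s.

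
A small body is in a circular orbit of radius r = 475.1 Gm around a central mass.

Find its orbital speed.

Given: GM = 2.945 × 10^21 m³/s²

Convert to SI: r = 475.1 Gm = 4.751e+11 m.
For a circular orbit, gravity supplies the centripetal force, so v = √(GM / r).
v = √(2.945e+21 / 4.751e+11) m/s ≈ 7.873e+04 m/s = 78.73 km/s.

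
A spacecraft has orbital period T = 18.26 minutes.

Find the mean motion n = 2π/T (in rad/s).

Convert to SI: T = 18.26 minutes = 1095.6 s.
n = 2π / T.
n = 2π / 1095.6 s ≈ 0.005735 rad/s.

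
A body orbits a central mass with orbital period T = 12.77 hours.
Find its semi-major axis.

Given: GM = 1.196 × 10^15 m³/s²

Convert to SI: T = 12.77 hours = 45972 s.
Invert Kepler's third law: a = (GM · T² / (4π²))^(1/3).
Substituting T = 45972 s and GM = 1.196e+15 m³/s²:
a = (1.196e+15 · (45972)² / (4π²))^(1/3) m
a ≈ 4.001e+07 m = 40.01 Mm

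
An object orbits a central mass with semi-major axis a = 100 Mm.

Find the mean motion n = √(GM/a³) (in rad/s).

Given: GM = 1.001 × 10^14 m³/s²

Convert to SI: a = 100 Mm = 1e+08 m.
n = √(GM / a³).
n = √(1.001e+14 / (1e+08)³) rad/s ≈ 1e-05 rad/s.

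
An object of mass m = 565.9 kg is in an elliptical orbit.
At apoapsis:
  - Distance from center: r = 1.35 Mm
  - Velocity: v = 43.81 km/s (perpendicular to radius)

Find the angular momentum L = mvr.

Convert to SI: r = 1.35 Mm = 1.35e+06 m; v = 43.81 km/s = 43810 m/s.
Since v is perpendicular to r, L = m · v · r.
L = 565.9 · 43810 · 1.35e+06 kg·m²/s ≈ 3.347e+13 kg·m²/s.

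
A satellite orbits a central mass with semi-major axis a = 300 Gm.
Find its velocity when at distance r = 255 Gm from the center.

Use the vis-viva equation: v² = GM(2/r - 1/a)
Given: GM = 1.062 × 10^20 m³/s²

Convert to SI: a = 300 Gm = 3e+11 m; r = 255 Gm = 2.55e+11 m.
Vis-viva: v = √(GM · (2/r − 1/a)).
2/r − 1/a = 2/2.55e+11 − 1/3e+11 = 4.5098e-12 m⁻¹.
v = √(1.062e+20 · 4.5098e-12) m/s ≈ 2.188e+04 m/s = 21.88 km/s.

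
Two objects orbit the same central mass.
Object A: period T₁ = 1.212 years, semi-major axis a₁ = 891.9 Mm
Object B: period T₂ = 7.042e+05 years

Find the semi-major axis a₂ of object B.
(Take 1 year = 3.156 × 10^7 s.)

Convert to SI: T₁ = 1.212 years = 3.82507e+07 s; a₁ = 891.9 Mm = 8.919e+08 m; T₂ = 7.042e+05 years = 2.22246e+13 s.
Kepler's third law: (T₁/T₂)² = (a₁/a₂)³ ⇒ a₂ = a₁ · (T₂/T₁)^(2/3).
T₂/T₁ = 2.22246e+13 / 3.82507e+07 = 581023.
a₂ = 8.919e+08 · (581023)^(2/3) m ≈ 6.21e+12 m = 6.21 Tm.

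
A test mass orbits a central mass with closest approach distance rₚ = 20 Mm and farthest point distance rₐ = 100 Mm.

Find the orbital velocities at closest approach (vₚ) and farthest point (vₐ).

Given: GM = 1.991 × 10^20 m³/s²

Convert to SI: rₚ = 20 Mm = 2e+07 m; rₐ = 100 Mm = 1e+08 m.
Use the vis-viva equation v² = GM(2/r − 1/a) with a = (rₚ + rₐ)/2 = (2e+07 + 1e+08)/2 = 6e+07 m.
vₚ = √(GM · (2/rₚ − 1/a)) = √(1.991e+20 · (2/2e+07 − 1/6e+07)) m/s ≈ 4.073e+06 m/s = 4073 km/s.
vₐ = √(GM · (2/rₐ − 1/a)) = √(1.991e+20 · (2/1e+08 − 1/6e+07)) m/s ≈ 8.147e+05 m/s = 814.7 km/s.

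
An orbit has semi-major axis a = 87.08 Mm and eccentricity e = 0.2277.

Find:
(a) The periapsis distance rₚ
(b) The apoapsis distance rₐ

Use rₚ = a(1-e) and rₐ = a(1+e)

Convert to SI: a = 87.08 Mm = 8.708e+07 m.
(a) rₚ = a(1 − e) = 8.708e+07 · (1 − 0.2277) = 8.708e+07 · 0.7723 ≈ 6.725e+07 m = 67.25 Mm.
(b) rₐ = a(1 + e) = 8.708e+07 · (1 + 0.2277) = 8.708e+07 · 1.2277 ≈ 1.069e+08 m = 106.9 Mm.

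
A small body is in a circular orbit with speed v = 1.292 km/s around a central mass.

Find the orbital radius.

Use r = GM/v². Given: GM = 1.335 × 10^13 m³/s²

Convert to SI: v = 1.292 km/s = 1292 m/s.
For a circular orbit, v² = GM / r, so r = GM / v².
r = 1.335e+13 / (1292)² m ≈ 7.998e+06 m = 7.998 Mm.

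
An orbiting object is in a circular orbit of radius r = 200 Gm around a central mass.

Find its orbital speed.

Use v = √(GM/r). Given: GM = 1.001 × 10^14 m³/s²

Convert to SI: r = 200 Gm = 2e+11 m.
For a circular orbit, gravity supplies the centripetal force, so v = √(GM / r).
v = √(1.001e+14 / 2e+11) m/s ≈ 22.37 m/s = 22.37 m/s.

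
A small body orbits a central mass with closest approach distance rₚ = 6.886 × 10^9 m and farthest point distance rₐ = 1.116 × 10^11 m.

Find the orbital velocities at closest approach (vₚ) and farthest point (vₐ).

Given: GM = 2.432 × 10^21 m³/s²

Use the vis-viva equation v² = GM(2/r − 1/a) with a = (rₚ + rₐ)/2 = (6.886e+09 + 1.116e+11)/2 = 5.9243e+10 m.
vₚ = √(GM · (2/rₚ − 1/a)) = √(2.432e+21 · (2/6.886e+09 − 1/5.9243e+10)) m/s ≈ 8.157e+05 m/s = 815.7 km/s.
vₐ = √(GM · (2/rₐ − 1/a)) = √(2.432e+21 · (2/1.116e+11 − 1/5.9243e+10)) m/s ≈ 5.033e+04 m/s = 50.33 km/s.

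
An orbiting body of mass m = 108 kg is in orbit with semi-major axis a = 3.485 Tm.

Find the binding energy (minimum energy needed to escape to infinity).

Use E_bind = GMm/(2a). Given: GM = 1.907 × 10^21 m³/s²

Convert to SI: a = 3.485 Tm = 3.485e+12 m.
Total orbital energy is E = −GMm/(2a); binding energy is E_bind = −E = GMm/(2a).
E_bind = 1.907e+21 · 108 / (2 · 3.485e+12) J ≈ 2.955e+10 J = 29.55 GJ.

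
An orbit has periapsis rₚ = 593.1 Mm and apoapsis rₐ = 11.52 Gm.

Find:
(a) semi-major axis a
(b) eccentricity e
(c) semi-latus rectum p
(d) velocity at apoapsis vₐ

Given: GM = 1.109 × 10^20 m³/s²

Convert to SI: rₚ = 593.1 Mm = 5.931e+08 m; rₐ = 11.52 Gm = 1.152e+10 m.
(a) a = (rₚ + rₐ)/2 = (5.931e+08 + 1.152e+10)/2 ≈ 6.057e+09 m
(b) e = (rₐ − rₚ)/(rₐ + rₚ) = (1.152e+10 − 5.931e+08)/(1.152e+10 + 5.931e+08) ≈ 0.9021
(c) From a = (rₚ + rₐ)/2 = 6.05655e+09 m and e = (rₐ − rₚ)/(rₐ + rₚ) = 0.902073, p = a(1 − e²) = 6.05655e+09 · (1 − (0.902073)²) ≈ 1.128e+09 m
(d) With a = (rₚ + rₐ)/2 = 6.05655e+09 m, vₐ = √(GM (2/rₐ − 1/a)) = √(1.109e+20 · (2/1.152e+10 − 1/6.05655e+09)) m/s ≈ 3.07e+04 m/s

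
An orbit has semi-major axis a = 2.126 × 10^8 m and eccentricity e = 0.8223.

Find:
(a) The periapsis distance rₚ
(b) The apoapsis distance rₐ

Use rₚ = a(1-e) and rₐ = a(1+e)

(a) rₚ = a(1 − e) = 2.126e+08 · (1 − 0.8223) = 2.126e+08 · 0.1777 ≈ 3.778e+07 m = 3.778 × 10^7 m.
(b) rₐ = a(1 + e) = 2.126e+08 · (1 + 0.8223) = 2.126e+08 · 1.8223 ≈ 3.874e+08 m = 3.874 × 10^8 m.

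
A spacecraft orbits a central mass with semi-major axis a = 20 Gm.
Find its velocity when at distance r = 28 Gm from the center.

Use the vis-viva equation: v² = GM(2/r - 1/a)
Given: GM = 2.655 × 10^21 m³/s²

Convert to SI: a = 20 Gm = 2e+10 m; r = 28 Gm = 2.8e+10 m.
Vis-viva: v = √(GM · (2/r − 1/a)).
2/r − 1/a = 2/2.8e+10 − 1/2e+10 = 2.14286e-11 m⁻¹.
v = √(2.655e+21 · 2.14286e-11) m/s ≈ 2.385e+05 m/s = 238.5 km/s.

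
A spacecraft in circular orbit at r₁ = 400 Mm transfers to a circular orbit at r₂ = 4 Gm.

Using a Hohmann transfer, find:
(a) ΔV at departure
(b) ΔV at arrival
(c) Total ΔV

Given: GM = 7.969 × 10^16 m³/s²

Convert to SI: r₁ = 400 Mm = 4e+08 m; r₂ = 4 Gm = 4e+09 m.
Transfer semi-major axis: a_t = (r₁ + r₂)/2 = (4e+08 + 4e+09)/2 = 2.2e+09 m.
Circular speeds: v₁ = √(GM/r₁) = 14114.7 m/s, v₂ = √(GM/r₂) = 4463.46 m/s.
Transfer speeds (vis-viva v² = GM(2/r − 1/a_t)): v₁ᵗ = 19032.3 m/s, v₂ᵗ = 1903.23 m/s.
(a) ΔV₁ = |v₁ᵗ − v₁| ≈ 4918 m/s = 4.918 km/s.
(b) ΔV₂ = |v₂ − v₂ᵗ| ≈ 2560 m/s = 2.56 km/s.
(c) ΔV_total = ΔV₁ + ΔV₂ ≈ 7478 m/s = 7.478 km/s.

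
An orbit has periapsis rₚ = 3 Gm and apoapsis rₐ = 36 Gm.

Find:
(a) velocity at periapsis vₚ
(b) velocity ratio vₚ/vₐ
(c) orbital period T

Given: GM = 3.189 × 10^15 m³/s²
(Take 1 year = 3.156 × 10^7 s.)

Convert to SI: rₚ = 3 Gm = 3e+09 m; rₐ = 36 Gm = 3.6e+10 m.
(a) With a = (rₚ + rₐ)/2 = 1.95e+10 m, vₚ = √(GM (2/rₚ − 1/a)) = √(3.189e+15 · (2/3e+09 − 1/1.95e+10)) m/s ≈ 1401 m/s
(b) Conservation of angular momentum (rₚvₚ = rₐvₐ) gives vₚ/vₐ = rₐ/rₚ = 3.6e+10/3e+09 ≈ 12
(c) With a = (rₚ + rₐ)/2 = 1.95e+10 m, T = 2π √(a³/GM) = 2π √((1.95e+10)³/3.189e+15) s ≈ 3.03e+08 s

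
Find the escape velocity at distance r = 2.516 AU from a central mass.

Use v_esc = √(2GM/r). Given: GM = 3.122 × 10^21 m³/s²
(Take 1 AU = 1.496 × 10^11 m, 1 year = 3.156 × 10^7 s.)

Convert to SI: r = 2.516 AU = 3.76394e+11 m.
Escape velocity comes from setting total energy to zero: ½v² − GM/r = 0 ⇒ v_esc = √(2GM / r).
v_esc = √(2 · 3.122e+21 / 3.76394e+11) m/s ≈ 1.288e+05 m/s = 27.17 AU/year.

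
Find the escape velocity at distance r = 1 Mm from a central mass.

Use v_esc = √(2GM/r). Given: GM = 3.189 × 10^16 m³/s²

Convert to SI: r = 1 Mm = 1e+06 m.
Escape velocity comes from setting total energy to zero: ½v² − GM/r = 0 ⇒ v_esc = √(2GM / r).
v_esc = √(2 · 3.189e+16 / 1e+06) m/s ≈ 2.525e+05 m/s = 252.5 km/s.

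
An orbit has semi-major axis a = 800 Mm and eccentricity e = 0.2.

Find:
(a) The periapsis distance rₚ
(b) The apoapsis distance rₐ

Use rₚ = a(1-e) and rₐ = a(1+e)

Convert to SI: a = 800 Mm = 8e+08 m.
(a) rₚ = a(1 − e) = 8e+08 · (1 − 0.2) = 8e+08 · 0.8 ≈ 6.4e+08 m = 640 Mm.
(b) rₐ = a(1 + e) = 8e+08 · (1 + 0.2) = 8e+08 · 1.2 ≈ 9.6e+08 m = 960 Mm.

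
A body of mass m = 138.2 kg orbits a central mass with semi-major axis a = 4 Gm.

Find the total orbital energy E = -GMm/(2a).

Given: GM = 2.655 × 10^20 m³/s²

Convert to SI: a = 4 Gm = 4e+09 m.
E = −GMm / (2a).
E = −2.655e+20 · 138.2 / (2 · 4e+09) J ≈ -4.587e+12 J = -4.587 TJ.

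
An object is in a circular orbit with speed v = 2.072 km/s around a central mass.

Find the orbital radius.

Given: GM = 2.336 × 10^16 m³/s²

Convert to SI: v = 2.072 km/s = 2072 m/s.
For a circular orbit, v² = GM / r, so r = GM / v².
r = 2.336e+16 / (2072)² m ≈ 5.441e+09 m = 5.441 Gm.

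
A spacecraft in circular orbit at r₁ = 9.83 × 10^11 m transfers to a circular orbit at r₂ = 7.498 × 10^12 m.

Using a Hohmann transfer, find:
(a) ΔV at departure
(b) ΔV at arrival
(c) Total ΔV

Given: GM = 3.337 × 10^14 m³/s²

Transfer semi-major axis: a_t = (r₁ + r₂)/2 = (9.83e+11 + 7.498e+12)/2 = 4.2405e+12 m.
Circular speeds: v₁ = √(GM/r₁) = 18.4247 m/s, v₂ = √(GM/r₂) = 6.67122 m/s.
Transfer speeds (vis-viva v² = GM(2/r − 1/a_t)): v₁ᵗ = 24.5 m/s, v₂ᵗ = 3.21199 m/s.
(a) ΔV₁ = |v₁ᵗ − v₁| ≈ 6.075 m/s = 6.075 m/s.
(b) ΔV₂ = |v₂ − v₂ᵗ| ≈ 3.459 m/s = 3.459 m/s.
(c) ΔV_total = ΔV₁ + ΔV₂ ≈ 9.534 m/s = 9.534 m/s.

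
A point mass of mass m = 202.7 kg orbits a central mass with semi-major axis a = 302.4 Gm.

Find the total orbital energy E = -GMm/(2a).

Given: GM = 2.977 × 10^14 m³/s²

Convert to SI: a = 302.4 Gm = 3.024e+11 m.
E = −GMm / (2a).
E = −2.977e+14 · 202.7 / (2 · 3.024e+11) J ≈ -9.977e+04 J = -99.77 kJ.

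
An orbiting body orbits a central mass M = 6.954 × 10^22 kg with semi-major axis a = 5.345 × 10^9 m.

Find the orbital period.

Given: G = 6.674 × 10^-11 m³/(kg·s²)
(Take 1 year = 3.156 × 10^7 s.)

GM = G · M = 6.674e-11 · 6.954e+22 = 4.6411e+12 m³/s².
Kepler's third law: T = 2π √(a³ / GM).
Substituting a = 5.345e+09 m and GM = 4.6411e+12 m³/s²:
T = 2π √((5.345e+09)³ / 4.6411e+12) s
T ≈ 1.14e+09 s = 36.11 years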